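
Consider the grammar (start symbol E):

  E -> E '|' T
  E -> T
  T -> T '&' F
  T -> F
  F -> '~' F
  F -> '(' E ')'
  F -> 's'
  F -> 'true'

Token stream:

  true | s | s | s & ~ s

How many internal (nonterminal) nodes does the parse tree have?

[E [E [E [E [T [F true]]] | [T [F s]]] | [T [F s]]] | [T [T [F s]] & [F ~ [F s]]]]

15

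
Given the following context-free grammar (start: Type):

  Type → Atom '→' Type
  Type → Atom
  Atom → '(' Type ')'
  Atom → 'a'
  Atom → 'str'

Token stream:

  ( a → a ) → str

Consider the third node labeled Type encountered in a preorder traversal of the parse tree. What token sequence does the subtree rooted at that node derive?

[Type [Atom ( [Type [Atom a] → [Type [Atom a]]] )] → [Type [Atom str]]]

a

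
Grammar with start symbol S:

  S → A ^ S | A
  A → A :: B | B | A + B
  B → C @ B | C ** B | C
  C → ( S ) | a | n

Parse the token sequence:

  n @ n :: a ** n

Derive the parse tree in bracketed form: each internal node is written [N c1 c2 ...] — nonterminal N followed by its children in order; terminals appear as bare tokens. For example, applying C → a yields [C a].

S
A
A :: B
B :: B
C @ B :: B
n @ B :: B
n @ C :: B
n @ n :: B
n @ n :: C ** B
n @ n :: a ** B
n @ n :: a ** C
n @ n :: a ** n

[S [A [A [B [C n] @ [B [C n]]]] :: [B [C a] ** [B [C n]]]]]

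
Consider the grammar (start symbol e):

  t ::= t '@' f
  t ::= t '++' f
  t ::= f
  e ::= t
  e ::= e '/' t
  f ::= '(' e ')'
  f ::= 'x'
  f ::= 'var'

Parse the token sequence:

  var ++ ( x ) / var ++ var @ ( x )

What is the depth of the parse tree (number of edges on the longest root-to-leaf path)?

[e [e [t [t [f var]] ++ [f ( [e [t [f x]]] )]]] / [t [t [t [f var]] ++ [f var]] @ [f ( [e [t [f x]]] )]]]

7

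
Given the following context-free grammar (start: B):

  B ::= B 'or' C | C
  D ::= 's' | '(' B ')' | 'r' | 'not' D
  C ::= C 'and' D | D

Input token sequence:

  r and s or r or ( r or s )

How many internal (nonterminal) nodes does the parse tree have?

17

[B [B [B [C [C [D r]] and [D s]]] or [C [D r]]] or [C [D ( [B [B [C [D r]]] or [C [D s]]] )]]]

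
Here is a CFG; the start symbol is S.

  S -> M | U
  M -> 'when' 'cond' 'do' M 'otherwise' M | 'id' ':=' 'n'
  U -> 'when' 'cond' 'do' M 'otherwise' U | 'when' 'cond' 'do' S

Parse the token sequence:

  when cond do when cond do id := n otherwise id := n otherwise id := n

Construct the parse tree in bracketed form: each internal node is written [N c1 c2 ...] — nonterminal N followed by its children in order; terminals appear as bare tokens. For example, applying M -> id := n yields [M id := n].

S
M
when cond do M otherwise M
when cond do when cond do M otherwise M otherwise M
when cond do when cond do id := n otherwise M otherwise M
when cond do when cond do id := n otherwise id := n otherwise M
when cond do when cond do id := n otherwise id := n otherwise id := n

[S [M when cond do [M when cond do [M id := n] otherwise [M id := n]] otherwise [M id := n]]]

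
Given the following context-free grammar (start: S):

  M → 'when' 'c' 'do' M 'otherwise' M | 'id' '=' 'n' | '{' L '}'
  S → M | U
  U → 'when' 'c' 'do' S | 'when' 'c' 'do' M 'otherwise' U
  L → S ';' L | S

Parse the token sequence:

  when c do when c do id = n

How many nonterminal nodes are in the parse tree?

[S [U when c do [S [U when c do [S [M id = n]]]]]]

6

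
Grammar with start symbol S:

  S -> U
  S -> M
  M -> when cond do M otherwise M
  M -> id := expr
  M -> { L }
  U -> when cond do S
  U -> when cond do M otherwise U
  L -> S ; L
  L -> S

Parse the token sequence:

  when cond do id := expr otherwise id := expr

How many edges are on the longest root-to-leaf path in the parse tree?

3

[S [M when cond do [M id := expr] otherwise [M id := expr]]]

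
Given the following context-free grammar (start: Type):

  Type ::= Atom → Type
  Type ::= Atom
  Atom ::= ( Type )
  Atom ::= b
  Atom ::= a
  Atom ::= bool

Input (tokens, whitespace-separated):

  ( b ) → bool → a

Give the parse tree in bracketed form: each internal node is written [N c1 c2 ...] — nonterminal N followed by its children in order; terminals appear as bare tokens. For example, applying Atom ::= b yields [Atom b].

[Type [Atom ( [Type [Atom b]] )] → [Type [Atom bool] → [Type [Atom a]]]]

Type
Atom → Type
( Type ) → Type
( Atom ) → Type
( b ) → Type
( b ) → Atom → Type
( b ) → bool → Type
( b ) → bool → Atom
( b ) → bool → a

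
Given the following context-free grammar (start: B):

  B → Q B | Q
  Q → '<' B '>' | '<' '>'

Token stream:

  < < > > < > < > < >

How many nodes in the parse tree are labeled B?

[B [Q < [B [Q < >]] >] [B [Q < >] [B [Q < >] [B [Q < >]]]]]

5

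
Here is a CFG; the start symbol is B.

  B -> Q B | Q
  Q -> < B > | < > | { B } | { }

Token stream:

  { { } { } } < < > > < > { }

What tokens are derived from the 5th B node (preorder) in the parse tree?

< >

[B [Q { [B [Q { }] [B [Q { }]]] }] [B [Q < [B [Q < >]] >] [B [Q < >] [B [Q { }]]]]]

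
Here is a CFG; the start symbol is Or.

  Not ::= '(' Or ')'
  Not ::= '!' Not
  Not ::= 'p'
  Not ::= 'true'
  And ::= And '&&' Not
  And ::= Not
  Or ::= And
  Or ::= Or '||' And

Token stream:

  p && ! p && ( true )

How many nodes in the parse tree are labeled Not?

5

[Or [And [And [And [Not p]] && [Not ! [Not p]]] && [Not ( [Or [And [Not true]]] )]]]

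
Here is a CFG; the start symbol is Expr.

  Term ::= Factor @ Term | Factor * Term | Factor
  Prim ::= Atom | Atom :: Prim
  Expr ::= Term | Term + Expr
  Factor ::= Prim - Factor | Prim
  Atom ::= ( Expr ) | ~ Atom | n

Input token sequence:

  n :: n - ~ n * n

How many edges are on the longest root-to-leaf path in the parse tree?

[Expr [Term [Factor [Prim [Atom n] :: [Prim [Atom n]]] - [Factor [Prim [Atom ~ [Atom n]]]]] * [Term [Factor [Prim [Atom n]]]]]]

7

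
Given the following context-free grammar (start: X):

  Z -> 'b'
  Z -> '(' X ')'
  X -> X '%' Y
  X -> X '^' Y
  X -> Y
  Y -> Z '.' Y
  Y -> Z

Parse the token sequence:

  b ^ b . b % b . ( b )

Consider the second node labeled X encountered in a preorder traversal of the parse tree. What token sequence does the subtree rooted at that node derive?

b ^ b . b

[X [X [X [Y [Z b]]] ^ [Y [Z b] . [Y [Z b]]]] % [Y [Z b] . [Y [Z ( [X [Y [Z b]]] )]]]]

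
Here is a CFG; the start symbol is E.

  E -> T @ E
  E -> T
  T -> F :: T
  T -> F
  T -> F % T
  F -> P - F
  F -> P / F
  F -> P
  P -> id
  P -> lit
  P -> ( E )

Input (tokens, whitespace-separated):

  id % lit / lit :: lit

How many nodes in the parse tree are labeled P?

4

[E [T [F [P id]] % [T [F [P lit] / [F [P lit]]] :: [T [F [P lit]]]]]]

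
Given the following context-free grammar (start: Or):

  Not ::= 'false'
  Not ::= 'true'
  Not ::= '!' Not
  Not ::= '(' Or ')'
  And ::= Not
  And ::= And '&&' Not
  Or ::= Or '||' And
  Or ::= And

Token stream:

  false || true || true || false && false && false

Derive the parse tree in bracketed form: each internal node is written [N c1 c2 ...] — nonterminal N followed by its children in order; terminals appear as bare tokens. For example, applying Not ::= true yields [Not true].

Or
Or || And
Or || And || And
Or || And || And || And
And || And || And || And
Not || And || And || And
false || And || And || And
false || Not || And || And
false || true || And || And
false || true || Not || And
false || true || true || And
false || true || true || And && Not
false || true || true || And && Not && Not
false || true || true || Not && Not && Not
false || true || true || false && Not && Not
false || true || true || false && false && Not
false || true || true || false && false && false

[Or [Or [Or [Or [And [Not false]]] || [And [Not true]]] || [And [Not true]]] || [And [And [And [Not false]] && [Not false]] && [Not false]]]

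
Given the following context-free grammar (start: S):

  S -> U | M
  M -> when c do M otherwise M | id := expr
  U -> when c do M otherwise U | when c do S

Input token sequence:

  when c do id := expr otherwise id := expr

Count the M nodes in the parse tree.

[S [M when c do [M id := expr] otherwise [M id := expr]]]

3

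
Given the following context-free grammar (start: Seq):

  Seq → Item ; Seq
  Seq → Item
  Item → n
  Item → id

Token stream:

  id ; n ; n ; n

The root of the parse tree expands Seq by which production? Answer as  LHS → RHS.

Seq → Item ; Seq

[Seq [Item id] ; [Seq [Item n] ; [Seq [Item n] ; [Seq [Item n]]]]]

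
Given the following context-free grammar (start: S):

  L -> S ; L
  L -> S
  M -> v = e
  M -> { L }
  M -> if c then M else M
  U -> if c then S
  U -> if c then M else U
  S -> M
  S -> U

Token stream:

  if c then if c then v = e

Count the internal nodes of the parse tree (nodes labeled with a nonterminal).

[S [U if c then [S [U if c then [S [M v = e]]]]]]

6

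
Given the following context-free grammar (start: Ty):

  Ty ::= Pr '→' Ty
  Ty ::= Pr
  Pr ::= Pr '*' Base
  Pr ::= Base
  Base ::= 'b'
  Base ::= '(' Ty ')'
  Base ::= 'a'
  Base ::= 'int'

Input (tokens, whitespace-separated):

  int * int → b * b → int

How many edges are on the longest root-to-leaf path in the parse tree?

5

[Ty [Pr [Pr [Base int]] * [Base int]] → [Ty [Pr [Pr [Base b]] * [Base b]] → [Ty [Pr [Base int]]]]]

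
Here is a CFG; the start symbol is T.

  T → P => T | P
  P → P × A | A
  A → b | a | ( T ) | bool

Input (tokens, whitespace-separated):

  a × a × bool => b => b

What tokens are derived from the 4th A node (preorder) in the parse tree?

[T [P [P [P [A a]] × [A a]] × [A bool]] => [T [P [A b]] => [T [P [A b]]]]]

b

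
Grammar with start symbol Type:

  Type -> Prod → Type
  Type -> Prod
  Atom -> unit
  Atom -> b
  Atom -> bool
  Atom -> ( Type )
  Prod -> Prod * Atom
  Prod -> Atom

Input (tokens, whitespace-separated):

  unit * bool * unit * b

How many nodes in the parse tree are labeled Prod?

4

[Type [Prod [Prod [Prod [Prod [Atom unit]] * [Atom bool]] * [Atom unit]] * [Atom b]]]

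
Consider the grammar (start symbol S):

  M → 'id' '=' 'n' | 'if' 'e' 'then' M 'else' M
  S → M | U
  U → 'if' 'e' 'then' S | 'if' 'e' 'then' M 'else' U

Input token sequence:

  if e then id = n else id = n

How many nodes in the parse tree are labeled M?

3

[S [M if e then [M id = n] else [M id = n]]]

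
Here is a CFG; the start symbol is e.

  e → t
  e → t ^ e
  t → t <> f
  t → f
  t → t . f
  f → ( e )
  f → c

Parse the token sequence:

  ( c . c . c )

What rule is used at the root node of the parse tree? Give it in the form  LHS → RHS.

[e [t [f ( [e [t [t [t [f c]] . [f c]] . [f c]]] )]]]

e → t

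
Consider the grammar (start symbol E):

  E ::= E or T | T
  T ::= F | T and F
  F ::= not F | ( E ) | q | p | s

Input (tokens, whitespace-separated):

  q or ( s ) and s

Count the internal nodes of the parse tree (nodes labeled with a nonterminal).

[E [E [T [F q]]] or [T [T [F ( [E [T [F s]]] )]] and [F s]]]

11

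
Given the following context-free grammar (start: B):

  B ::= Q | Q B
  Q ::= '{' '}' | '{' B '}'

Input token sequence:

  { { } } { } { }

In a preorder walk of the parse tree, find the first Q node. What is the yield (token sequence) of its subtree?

[B [Q { [B [Q { }]] }] [B [Q { }] [B [Q { }]]]]

{ { } }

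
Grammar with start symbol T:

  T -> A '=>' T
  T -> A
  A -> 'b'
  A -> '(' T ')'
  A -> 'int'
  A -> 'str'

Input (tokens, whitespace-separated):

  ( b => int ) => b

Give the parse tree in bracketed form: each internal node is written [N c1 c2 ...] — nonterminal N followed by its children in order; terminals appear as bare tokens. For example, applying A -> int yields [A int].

T
A => T
( T ) => T
( A => T ) => T
( b => T ) => T
( b => A ) => T
( b => int ) => T
( b => int ) => A
( b => int ) => b

[T [A ( [T [A b] => [T [A int]]] )] => [T [A b]]]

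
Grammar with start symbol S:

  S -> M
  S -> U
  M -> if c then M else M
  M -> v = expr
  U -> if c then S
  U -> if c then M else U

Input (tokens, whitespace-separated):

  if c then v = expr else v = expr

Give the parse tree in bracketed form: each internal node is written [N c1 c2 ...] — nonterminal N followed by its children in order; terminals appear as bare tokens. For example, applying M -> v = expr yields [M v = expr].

S
M
if c then M else M
if c then v = expr else M
if c then v = expr else v = expr

[S [M if c then [M v = expr] else [M v = expr]]]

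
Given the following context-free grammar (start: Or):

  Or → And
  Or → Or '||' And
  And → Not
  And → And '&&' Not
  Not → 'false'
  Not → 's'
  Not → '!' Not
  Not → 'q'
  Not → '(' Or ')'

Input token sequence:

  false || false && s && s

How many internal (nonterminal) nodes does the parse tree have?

[Or [Or [And [Not false]]] || [And [And [And [Not false]] && [Not s]] && [Not s]]]

10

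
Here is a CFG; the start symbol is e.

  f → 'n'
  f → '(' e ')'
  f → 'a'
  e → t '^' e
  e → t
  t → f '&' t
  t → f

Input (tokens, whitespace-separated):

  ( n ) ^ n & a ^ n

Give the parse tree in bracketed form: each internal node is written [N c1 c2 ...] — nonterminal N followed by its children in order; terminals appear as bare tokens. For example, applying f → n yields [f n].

e
t ^ e
f ^ e
( e ) ^ e
( t ) ^ e
( f ) ^ e
( n ) ^ e
( n ) ^ t ^ e
( n ) ^ f & t ^ e
( n ) ^ n & t ^ e
( n ) ^ n & f ^ e
( n ) ^ n & a ^ e
( n ) ^ n & a ^ t
( n ) ^ n & a ^ f
( n ) ^ n & a ^ n

[e [t [f ( [e [t [f n]]] )]] ^ [e [t [f n] & [t [f a]]] ^ [e [t [f n]]]]]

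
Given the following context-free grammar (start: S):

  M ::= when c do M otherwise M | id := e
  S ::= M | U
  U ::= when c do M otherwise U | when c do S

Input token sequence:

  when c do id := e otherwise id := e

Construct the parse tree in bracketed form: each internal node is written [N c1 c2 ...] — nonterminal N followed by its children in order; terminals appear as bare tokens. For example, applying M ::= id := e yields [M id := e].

[S [M when c do [M id := e] otherwise [M id := e]]]

S
M
when c do M otherwise M
when c do id := e otherwise M
when c do id := e otherwise id := e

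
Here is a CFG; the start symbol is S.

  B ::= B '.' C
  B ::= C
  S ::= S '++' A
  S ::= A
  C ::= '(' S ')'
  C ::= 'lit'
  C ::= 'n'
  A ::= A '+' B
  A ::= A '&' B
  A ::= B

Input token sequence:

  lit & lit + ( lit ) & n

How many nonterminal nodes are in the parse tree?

17

[S [A [A [A [A [B [C lit]]] & [B [C lit]]] + [B [C ( [S [A [B [C lit]]]] )]]] & [B [C n]]]]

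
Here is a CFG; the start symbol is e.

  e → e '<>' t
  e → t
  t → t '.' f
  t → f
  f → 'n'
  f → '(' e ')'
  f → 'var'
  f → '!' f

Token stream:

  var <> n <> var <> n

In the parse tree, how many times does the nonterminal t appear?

[e [e [e [e [t [f var]]] <> [t [f n]]] <> [t [f var]]] <> [t [f n]]]

4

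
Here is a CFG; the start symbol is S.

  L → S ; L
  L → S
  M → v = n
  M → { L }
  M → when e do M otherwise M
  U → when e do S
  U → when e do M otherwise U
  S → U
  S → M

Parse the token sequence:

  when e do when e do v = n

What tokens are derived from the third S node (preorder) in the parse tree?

[S [U when e do [S [U when e do [S [M v = n]]]]]]

v = n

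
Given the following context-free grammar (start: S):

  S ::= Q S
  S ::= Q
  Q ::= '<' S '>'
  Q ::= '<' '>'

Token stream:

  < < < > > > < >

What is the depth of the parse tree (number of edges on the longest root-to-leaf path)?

[S [Q < [S [Q < [S [Q < >]] >]] >] [S [Q < >]]]

6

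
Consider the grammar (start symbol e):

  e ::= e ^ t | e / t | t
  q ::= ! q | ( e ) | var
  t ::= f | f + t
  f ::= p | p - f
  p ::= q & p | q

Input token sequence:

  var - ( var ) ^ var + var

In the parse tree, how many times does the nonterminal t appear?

4

[e [e [t [f [p [q var]] - [f [p [q ( [e [t [f [p [q var]]]]] )]]]]]] ^ [t [f [p [q var]]] + [t [f [p [q var]]]]]]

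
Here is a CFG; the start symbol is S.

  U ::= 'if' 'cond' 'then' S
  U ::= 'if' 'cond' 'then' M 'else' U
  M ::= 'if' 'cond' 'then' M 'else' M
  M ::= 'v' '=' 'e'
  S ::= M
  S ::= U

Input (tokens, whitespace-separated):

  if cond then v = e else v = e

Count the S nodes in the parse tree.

[S [M if cond then [M v = e] else [M v = e]]]

1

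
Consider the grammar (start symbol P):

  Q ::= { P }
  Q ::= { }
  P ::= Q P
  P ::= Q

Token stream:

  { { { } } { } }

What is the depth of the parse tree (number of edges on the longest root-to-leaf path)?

[P [Q { [P [Q { [P [Q { }]] }] [P [Q { }]]] }]]

6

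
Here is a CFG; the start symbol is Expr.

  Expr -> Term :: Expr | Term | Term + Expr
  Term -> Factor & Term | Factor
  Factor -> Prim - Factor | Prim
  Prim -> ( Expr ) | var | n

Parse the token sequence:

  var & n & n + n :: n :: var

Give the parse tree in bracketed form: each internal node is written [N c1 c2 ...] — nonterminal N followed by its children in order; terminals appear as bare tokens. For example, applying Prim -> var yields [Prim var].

[Expr [Term [Factor [Prim var]] & [Term [Factor [Prim n]] & [Term [Factor [Prim n]]]]] + [Expr [Term [Factor [Prim n]]] :: [Expr [Term [Factor [Prim n]]] :: [Expr [Term [Factor [Prim var]]]]]]]

Expr
Term + Expr
Factor & Term + Expr
Prim & Term + Expr
var & Term + Expr
var & Factor & Term + Expr
var & Prim & Term + Expr
var & n & Term + Expr
var & n & Factor + Expr
var & n & Prim + Expr
var & n & n + Expr
var & n & n + Term :: Expr
var & n & n + Factor :: Expr
var & n & n + Prim :: Expr
var & n & n + n :: Expr
var & n & n + n :: Term :: Expr
var & n & n + n :: Factor :: Expr
var & n & n + n :: Prim :: Expr
var & n & n + n :: n :: Expr
var & n & n + n :: n :: Term
var & n & n + n :: n :: Factor
var & n & n + n :: n :: Prim
var & n & n + n :: n :: var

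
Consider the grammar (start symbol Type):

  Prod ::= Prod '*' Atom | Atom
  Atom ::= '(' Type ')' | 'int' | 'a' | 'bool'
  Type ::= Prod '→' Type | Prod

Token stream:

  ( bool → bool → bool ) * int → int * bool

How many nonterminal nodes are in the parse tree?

[Type [Prod [Prod [Atom ( [Type [Prod [Atom bool]] → [Type [Prod [Atom bool]] → [Type [Prod [Atom bool]]]]] )]] * [Atom int]] → [Type [Prod [Prod [Atom int]] * [Atom bool]]]]

19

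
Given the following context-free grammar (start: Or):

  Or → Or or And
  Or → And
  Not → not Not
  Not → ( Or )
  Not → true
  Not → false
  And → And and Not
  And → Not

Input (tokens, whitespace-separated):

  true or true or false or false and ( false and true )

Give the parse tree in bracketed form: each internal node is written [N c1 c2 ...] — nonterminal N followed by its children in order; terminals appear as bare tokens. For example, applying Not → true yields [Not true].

Or
Or or And
Or or And or And
Or or And or And or And
And or And or And or And
Not or And or And or And
true or And or And or And
true or Not or And or And
true or true or And or And
true or true or Not or And
true or true or false or And
true or true or false or And and Not
true or true or false or Not and Not
true or true or false or false and Not
true or true or false or false and ( Or )
true or true or false or false and ( And )
true or true or false or false and ( And and Not )
true or true or false or false and ( Not and Not )
true or true or false or false and ( false and Not )
true or true or false or false and ( false and true )

[Or [Or [Or [Or [And [Not true]]] or [And [Not true]]] or [And [Not false]]] or [And [And [Not false]] and [Not ( [Or [And [And [Not false]] and [Not true]]] )]]]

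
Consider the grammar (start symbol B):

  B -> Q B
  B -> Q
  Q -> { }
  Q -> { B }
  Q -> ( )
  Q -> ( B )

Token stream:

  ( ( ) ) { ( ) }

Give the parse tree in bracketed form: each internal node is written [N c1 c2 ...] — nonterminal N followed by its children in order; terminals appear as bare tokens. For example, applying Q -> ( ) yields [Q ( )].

[B [Q ( [B [Q ( )]] )] [B [Q { [B [Q ( )]] }]]]

B
Q B
( B ) B
( Q ) B
( ( ) ) B
( ( ) ) Q
( ( ) ) { B }
( ( ) ) { Q }
( ( ) ) { ( ) }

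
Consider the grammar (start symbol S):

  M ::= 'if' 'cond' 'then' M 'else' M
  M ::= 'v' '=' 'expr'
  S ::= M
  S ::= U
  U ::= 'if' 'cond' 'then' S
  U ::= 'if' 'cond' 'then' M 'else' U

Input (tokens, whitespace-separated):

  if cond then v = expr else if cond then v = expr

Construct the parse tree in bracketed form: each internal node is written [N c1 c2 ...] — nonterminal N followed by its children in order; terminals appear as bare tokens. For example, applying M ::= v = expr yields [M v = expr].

S
U
if cond then M else U
if cond then v = expr else U
if cond then v = expr else if cond then S
if cond then v = expr else if cond then M
if cond then v = expr else if cond then v = expr

[S [U if cond then [M v = expr] else [U if cond then [S [M v = expr]]]]]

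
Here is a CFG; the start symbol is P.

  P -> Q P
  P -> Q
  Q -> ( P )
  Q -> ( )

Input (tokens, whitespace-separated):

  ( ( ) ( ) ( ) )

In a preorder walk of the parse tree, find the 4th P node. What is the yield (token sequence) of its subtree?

( )

[P [Q ( [P [Q ( )] [P [Q ( )] [P [Q ( )]]]] )]]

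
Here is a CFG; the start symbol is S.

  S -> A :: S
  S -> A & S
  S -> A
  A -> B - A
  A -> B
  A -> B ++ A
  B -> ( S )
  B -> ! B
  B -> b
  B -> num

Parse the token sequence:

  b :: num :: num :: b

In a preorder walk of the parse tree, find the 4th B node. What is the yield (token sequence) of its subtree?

b

[S [A [B b]] :: [S [A [B num]] :: [S [A [B num]] :: [S [A [B b]]]]]]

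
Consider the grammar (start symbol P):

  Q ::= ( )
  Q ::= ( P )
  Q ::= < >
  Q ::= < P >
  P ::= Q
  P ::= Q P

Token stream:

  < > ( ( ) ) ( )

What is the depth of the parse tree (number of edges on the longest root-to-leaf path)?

5

[P [Q < >] [P [Q ( [P [Q ( )]] )] [P [Q ( )]]]]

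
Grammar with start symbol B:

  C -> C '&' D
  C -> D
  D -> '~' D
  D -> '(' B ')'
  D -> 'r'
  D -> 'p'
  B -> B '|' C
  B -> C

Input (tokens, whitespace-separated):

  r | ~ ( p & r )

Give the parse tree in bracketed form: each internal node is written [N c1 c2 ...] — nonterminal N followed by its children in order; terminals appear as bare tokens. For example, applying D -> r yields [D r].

[B [B [C [D r]]] | [C [D ~ [D ( [B [C [C [D p]] & [D r]]] )]]]]

B
B | C
C | C
D | C
r | C
r | D
r | ~ D
r | ~ ( B )
r | ~ ( C )
r | ~ ( C & D )
r | ~ ( D & D )
r | ~ ( p & D )
r | ~ ( p & r )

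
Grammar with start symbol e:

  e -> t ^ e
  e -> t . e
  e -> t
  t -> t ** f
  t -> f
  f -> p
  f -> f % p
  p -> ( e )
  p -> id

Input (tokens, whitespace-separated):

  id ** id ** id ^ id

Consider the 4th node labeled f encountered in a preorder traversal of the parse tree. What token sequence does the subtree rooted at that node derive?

id

[e [t [t [t [f [p id]]] ** [f [p id]]] ** [f [p id]]] ^ [e [t [f [p id]]]]]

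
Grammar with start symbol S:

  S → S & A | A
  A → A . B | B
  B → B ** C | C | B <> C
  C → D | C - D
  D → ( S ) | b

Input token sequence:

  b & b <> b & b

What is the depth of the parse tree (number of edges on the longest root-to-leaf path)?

[S [S [S [A [B [C [D b]]]]] & [A [B [B [C [D b]]] <> [C [D b]]]]] & [A [B [C [D b]]]]]

7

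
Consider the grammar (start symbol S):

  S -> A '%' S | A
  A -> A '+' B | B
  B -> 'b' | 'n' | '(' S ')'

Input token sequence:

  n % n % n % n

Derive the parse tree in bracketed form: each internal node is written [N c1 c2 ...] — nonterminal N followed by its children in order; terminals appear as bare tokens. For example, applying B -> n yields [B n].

[S [A [B n]] % [S [A [B n]] % [S [A [B n]] % [S [A [B n]]]]]]

S
A % S
B % S
n % S
n % A % S
n % B % S
n % n % S
n % n % A % S
n % n % B % S
n % n % n % S
n % n % n % A
n % n % n % B
n % n % n % n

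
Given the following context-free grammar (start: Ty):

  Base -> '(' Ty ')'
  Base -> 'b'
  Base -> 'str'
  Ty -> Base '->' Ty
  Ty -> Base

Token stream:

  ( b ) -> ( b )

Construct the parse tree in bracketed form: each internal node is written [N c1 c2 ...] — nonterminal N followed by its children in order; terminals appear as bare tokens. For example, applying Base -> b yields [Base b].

[Ty [Base ( [Ty [Base b]] )] -> [Ty [Base ( [Ty [Base b]] )]]]

Ty
Base -> Ty
( Ty ) -> Ty
( Base ) -> Ty
( b ) -> Ty
( b ) -> Base
( b ) -> ( Ty )
( b ) -> ( Base )
( b ) -> ( b )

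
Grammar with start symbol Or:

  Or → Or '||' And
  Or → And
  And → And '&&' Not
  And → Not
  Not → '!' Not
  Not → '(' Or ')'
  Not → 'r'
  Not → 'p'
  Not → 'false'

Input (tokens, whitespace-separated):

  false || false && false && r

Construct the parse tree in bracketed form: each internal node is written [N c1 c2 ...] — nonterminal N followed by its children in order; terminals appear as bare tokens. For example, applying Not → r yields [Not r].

[Or [Or [And [Not false]]] || [And [And [And [Not false]] && [Not false]] && [Not r]]]

Or
Or || And
And || And
Not || And
false || And
false || And && Not
false || And && Not && Not
false || Not && Not && Not
false || false && Not && Not
false || false && false && Not
false || false && false && r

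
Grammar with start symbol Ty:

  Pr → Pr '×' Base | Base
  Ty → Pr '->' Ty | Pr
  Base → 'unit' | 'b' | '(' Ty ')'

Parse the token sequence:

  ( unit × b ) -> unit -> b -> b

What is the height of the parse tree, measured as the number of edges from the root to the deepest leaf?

[Ty [Pr [Base ( [Ty [Pr [Pr [Base unit]] × [Base b]]] )]] -> [Ty [Pr [Base unit]] -> [Ty [Pr [Base b]] -> [Ty [Pr [Base b]]]]]]

7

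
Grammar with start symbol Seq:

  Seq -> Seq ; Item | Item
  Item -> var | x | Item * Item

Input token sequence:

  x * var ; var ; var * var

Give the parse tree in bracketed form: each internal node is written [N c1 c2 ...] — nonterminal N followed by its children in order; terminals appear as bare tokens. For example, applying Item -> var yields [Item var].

Seq
Seq ; Item
Seq ; Item ; Item
Item ; Item ; Item
Item * Item ; Item ; Item
x * Item ; Item ; Item
x * var ; Item ; Item
x * var ; var ; Item
x * var ; var ; Item * Item
x * var ; var ; var * Item
x * var ; var ; var * var

[Seq [Seq [Seq [Item [Item x] * [Item var]]] ; [Item var]] ; [Item [Item var] * [Item var]]]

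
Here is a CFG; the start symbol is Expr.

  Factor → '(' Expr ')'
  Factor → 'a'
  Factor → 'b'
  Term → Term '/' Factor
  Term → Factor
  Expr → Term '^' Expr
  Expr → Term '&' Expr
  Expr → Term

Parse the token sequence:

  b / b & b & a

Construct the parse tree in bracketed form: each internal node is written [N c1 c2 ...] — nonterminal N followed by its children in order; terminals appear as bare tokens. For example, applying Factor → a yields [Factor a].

Expr
Term & Expr
Term / Factor & Expr
Factor / Factor & Expr
b / Factor & Expr
b / b & Expr
b / b & Term & Expr
b / b & Factor & Expr
b / b & b & Expr
b / b & b & Term
b / b & b & Factor
b / b & b & a

[Expr [Term [Term [Factor b]] / [Factor b]] & [Expr [Term [Factor b]] & [Expr [Term [Factor a]]]]]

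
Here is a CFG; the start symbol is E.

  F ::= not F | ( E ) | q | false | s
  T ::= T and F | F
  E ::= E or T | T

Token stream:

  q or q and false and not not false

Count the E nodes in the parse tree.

2

[E [E [T [F q]]] or [T [T [T [F q]] and [F false]] and [F not [F not [F false]]]]]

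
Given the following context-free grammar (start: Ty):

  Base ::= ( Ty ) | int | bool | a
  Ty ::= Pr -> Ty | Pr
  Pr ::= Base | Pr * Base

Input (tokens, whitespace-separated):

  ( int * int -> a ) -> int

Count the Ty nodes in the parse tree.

4

[Ty [Pr [Base ( [Ty [Pr [Pr [Base int]] * [Base int]] -> [Ty [Pr [Base a]]]] )]] -> [Ty [Pr [Base int]]]]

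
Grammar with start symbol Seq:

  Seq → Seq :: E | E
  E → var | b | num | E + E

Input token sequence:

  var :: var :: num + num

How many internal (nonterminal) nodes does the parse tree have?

8

[Seq [Seq [Seq [E var]] :: [E var]] :: [E [E num] + [E num]]]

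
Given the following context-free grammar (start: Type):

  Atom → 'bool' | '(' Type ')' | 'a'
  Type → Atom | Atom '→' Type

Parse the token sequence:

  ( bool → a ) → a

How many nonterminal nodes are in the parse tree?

[Type [Atom ( [Type [Atom bool] → [Type [Atom a]]] )] → [Type [Atom a]]]

8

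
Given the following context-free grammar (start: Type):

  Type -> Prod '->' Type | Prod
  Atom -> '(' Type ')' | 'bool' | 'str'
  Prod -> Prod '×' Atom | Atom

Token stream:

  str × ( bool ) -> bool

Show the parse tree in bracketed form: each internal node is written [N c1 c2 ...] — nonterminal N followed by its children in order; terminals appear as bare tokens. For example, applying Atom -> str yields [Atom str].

[Type [Prod [Prod [Atom str]] × [Atom ( [Type [Prod [Atom bool]]] )]] -> [Type [Prod [Atom bool]]]]

Type
Prod -> Type
Prod × Atom -> Type
Atom × Atom -> Type
str × Atom -> Type
str × ( Type ) -> Type
str × ( Prod ) -> Type
str × ( Atom ) -> Type
str × ( bool ) -> Type
str × ( bool ) -> Prod
str × ( bool ) -> Atom
str × ( bool ) -> bool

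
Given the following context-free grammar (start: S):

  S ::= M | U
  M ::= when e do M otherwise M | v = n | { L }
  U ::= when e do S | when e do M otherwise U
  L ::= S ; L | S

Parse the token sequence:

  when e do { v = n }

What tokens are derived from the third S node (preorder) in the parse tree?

v = n

[S [U when e do [S [M { [L [S [M v = n]]] }]]]]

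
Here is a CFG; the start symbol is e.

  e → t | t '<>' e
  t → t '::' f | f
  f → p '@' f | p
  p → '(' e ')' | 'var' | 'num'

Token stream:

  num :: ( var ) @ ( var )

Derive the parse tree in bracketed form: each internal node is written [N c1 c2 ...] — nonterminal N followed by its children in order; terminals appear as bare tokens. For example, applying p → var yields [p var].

e
t
t :: f
f :: f
p :: f
num :: f
num :: p @ f
num :: ( e ) @ f
num :: ( t ) @ f
num :: ( f ) @ f
num :: ( p ) @ f
num :: ( var ) @ f
num :: ( var ) @ p
num :: ( var ) @ ( e )
num :: ( var ) @ ( t )
num :: ( var ) @ ( f )
num :: ( var ) @ ( p )
num :: ( var ) @ ( var )

[e [t [t [f [p num]]] :: [f [p ( [e [t [f [p var]]]] )] @ [f [p ( [e [t [f [p var]]]] )]]]]]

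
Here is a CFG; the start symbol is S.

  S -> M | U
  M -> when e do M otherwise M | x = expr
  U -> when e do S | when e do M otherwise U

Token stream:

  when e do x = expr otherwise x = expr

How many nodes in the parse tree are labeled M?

[S [M when e do [M x = expr] otherwise [M x = expr]]]

3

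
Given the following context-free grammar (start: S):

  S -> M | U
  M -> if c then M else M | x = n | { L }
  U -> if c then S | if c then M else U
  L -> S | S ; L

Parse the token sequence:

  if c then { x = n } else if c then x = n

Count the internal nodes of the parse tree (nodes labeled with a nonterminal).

[S [U if c then [M { [L [S [M x = n]]] }] else [U if c then [S [M x = n]]]]]

9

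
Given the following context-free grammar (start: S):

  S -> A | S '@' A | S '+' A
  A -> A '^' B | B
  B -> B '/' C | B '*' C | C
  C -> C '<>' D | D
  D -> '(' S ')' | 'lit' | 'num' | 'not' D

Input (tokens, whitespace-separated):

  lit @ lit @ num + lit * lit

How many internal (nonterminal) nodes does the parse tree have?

[S [S [S [S [A [B [C [D lit]]]]] @ [A [B [C [D lit]]]]] @ [A [B [C [D num]]]]] + [A [B [B [C [D lit]]] * [C [D lit]]]]]

23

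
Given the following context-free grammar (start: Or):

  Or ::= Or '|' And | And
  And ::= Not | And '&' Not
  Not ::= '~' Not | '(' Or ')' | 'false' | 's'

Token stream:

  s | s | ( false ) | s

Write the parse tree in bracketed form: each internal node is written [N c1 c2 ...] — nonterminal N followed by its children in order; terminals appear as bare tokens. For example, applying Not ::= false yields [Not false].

[Or [Or [Or [Or [And [Not s]]] | [And [Not s]]] | [And [Not ( [Or [And [Not false]]] )]]] | [And [Not s]]]

Or
Or | And
Or | And | And
Or | And | And | And
And | And | And | And
Not | And | And | And
s | And | And | And
s | Not | And | And
s | s | And | And
s | s | Not | And
s | s | ( Or ) | And
s | s | ( And ) | And
s | s | ( Not ) | And
s | s | ( false ) | And
s | s | ( false ) | Not
s | s | ( false ) | s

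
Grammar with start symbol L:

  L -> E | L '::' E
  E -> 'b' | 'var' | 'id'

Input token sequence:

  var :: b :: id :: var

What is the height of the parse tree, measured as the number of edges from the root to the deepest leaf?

5

[L [L [L [L [E var]] :: [E b]] :: [E id]] :: [E var]]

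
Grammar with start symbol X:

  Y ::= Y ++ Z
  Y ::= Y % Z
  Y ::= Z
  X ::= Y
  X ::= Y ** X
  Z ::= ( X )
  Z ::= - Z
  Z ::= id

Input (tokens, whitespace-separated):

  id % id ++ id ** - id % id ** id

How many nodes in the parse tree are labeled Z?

7

[X [Y [Y [Y [Z id]] % [Z id]] ++ [Z id]] ** [X [Y [Y [Z - [Z id]]] % [Z id]] ** [X [Y [Z id]]]]]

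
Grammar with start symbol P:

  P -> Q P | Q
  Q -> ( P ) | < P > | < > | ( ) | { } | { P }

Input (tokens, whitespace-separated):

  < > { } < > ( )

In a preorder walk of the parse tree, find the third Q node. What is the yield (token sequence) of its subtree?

[P [Q < >] [P [Q { }] [P [Q < >] [P [Q ( )]]]]]

< >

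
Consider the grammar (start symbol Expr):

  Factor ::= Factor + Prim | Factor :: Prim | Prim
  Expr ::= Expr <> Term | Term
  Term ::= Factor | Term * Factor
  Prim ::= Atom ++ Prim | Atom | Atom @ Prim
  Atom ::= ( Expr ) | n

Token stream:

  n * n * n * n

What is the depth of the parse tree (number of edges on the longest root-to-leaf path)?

[Expr [Term [Term [Term [Term [Factor [Prim [Atom n]]]] * [Factor [Prim [Atom n]]]] * [Factor [Prim [Atom n]]]] * [Factor [Prim [Atom n]]]]]

8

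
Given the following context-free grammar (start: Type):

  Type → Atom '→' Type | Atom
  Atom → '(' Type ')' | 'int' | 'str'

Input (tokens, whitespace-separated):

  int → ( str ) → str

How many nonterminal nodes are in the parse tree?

[Type [Atom int] → [Type [Atom ( [Type [Atom str]] )] → [Type [Atom str]]]]

8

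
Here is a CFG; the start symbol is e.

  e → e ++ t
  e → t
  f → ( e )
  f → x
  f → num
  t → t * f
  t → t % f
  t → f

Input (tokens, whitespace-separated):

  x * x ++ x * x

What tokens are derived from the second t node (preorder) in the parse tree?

[e [e [t [t [f x]] * [f x]]] ++ [t [t [f x]] * [f x]]]

x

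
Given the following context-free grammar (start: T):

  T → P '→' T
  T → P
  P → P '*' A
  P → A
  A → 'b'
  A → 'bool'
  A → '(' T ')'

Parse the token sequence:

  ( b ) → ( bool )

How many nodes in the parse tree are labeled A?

[T [P [A ( [T [P [A b]]] )]] → [T [P [A ( [T [P [A bool]]] )]]]]

4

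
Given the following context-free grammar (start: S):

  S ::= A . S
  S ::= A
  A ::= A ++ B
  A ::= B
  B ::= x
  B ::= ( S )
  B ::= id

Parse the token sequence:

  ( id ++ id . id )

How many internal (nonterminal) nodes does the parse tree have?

[S [A [B ( [S [A [A [B id]] ++ [B id]] . [S [A [B id]]]] )]]]

11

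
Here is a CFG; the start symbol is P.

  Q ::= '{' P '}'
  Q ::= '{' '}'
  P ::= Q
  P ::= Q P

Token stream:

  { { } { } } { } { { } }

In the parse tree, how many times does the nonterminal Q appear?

[P [Q { [P [Q { }] [P [Q { }]]] }] [P [Q { }] [P [Q { [P [Q { }]] }]]]]

6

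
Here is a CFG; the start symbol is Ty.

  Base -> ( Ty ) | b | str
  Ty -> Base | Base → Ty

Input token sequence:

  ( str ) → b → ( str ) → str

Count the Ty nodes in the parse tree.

6

[Ty [Base ( [Ty [Base str]] )] → [Ty [Base b] → [Ty [Base ( [Ty [Base str]] )] → [Ty [Base str]]]]]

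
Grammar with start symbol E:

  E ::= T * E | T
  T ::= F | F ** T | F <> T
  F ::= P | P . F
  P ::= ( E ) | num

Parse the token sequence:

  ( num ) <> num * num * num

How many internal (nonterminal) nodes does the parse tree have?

[E [T [F [P ( [E [T [F [P num]]]] )]] <> [T [F [P num]]]] * [E [T [F [P num]]] * [E [T [F [P num]]]]]]

19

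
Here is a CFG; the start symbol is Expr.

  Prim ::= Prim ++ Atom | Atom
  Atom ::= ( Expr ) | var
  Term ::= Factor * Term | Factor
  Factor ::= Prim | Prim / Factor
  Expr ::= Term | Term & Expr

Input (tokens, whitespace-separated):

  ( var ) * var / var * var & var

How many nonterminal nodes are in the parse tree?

26

[Expr [Term [Factor [Prim [Atom ( [Expr [Term [Factor [Prim [Atom var]]]]] )]]] * [Term [Factor [Prim [Atom var]] / [Factor [Prim [Atom var]]]] * [Term [Factor [Prim [Atom var]]]]]] & [Expr [Term [Factor [Prim [Atom var]]]]]]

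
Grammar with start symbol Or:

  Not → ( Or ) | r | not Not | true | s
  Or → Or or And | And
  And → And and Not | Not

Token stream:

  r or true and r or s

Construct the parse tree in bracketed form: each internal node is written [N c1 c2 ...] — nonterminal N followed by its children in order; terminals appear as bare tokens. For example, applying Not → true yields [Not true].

[Or [Or [Or [And [Not r]]] or [And [And [Not true]] and [Not r]]] or [And [Not s]]]

Or
Or or And
Or or And or And
And or And or And
Not or And or And
r or And or And
r or And and Not or And
r or Not and Not or And
r or true and Not or And
r or true and r or And
r or true and r or Not
r or true and r or s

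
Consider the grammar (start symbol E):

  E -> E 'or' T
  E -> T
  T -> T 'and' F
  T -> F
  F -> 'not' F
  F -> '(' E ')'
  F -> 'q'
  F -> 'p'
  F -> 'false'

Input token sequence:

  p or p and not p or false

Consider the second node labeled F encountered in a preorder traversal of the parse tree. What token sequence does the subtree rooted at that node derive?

p

[E [E [E [T [F p]]] or [T [T [F p]] and [F not [F p]]]] or [T [F false]]]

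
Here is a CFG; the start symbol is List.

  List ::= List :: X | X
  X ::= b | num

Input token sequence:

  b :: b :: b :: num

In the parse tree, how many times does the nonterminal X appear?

4

[List [List [List [List [X b]] :: [X b]] :: [X b]] :: [X num]]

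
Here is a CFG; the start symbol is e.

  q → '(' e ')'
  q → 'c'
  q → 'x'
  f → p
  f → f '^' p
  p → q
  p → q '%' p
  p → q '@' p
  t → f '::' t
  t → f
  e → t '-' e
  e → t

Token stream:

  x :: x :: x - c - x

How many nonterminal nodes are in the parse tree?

[e [t [f [p [q x]]] :: [t [f [p [q x]]] :: [t [f [p [q x]]]]]] - [e [t [f [p [q c]]]] - [e [t [f [p [q x]]]]]]]

23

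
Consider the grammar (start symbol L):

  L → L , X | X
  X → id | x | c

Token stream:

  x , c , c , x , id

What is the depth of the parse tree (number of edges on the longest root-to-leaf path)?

[L [L [L [L [L [X x]] , [X c]] , [X c]] , [X x]] , [X id]]

6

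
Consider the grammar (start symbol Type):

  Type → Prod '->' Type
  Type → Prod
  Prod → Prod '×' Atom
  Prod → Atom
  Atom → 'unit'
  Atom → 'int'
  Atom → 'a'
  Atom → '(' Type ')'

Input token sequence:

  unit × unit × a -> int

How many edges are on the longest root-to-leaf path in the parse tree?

5

[Type [Prod [Prod [Prod [Atom unit]] × [Atom unit]] × [Atom a]] -> [Type [Prod [Atom int]]]]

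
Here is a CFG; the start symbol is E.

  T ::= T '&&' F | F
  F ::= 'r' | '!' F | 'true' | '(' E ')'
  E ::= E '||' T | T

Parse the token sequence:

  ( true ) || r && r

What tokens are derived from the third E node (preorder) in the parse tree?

[E [E [T [F ( [E [T [F true]]] )]]] || [T [T [F r]] && [F r]]]

true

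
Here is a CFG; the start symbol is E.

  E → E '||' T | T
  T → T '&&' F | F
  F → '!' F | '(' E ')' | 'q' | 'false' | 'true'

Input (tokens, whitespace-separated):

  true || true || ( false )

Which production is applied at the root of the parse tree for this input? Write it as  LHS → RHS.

[E [E [E [T [F true]]] || [T [F true]]] || [T [F ( [E [T [F false]]] )]]]

E → E '||' T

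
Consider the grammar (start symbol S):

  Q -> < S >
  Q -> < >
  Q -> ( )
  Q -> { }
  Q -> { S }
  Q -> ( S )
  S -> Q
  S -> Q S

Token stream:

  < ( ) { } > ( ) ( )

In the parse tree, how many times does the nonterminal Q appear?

5

[S [Q < [S [Q ( )] [S [Q { }]]] >] [S [Q ( )] [S [Q ( )]]]]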